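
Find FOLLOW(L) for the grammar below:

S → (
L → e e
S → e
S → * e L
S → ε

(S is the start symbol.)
{ $ }

In S → * e L: L is at the end, add FOLLOW(S)

The FOLLOW sets referred to above (computed the same way, to a fixed point):
  FOLLOW(S) = { $ }

Taking the union: FOLLOW(L) = { $ }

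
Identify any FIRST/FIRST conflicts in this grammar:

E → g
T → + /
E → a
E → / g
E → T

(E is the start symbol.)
No FIRST/FIRST conflicts.

A FIRST/FIRST conflict occurs when two productions N → α and N → β for the same non-terminal have FIRST(α) ∩ FIRST(β) ≠ ∅ (with ε ∈ FIRST of a nullable right-hand side, so two nullable alternatives also conflict).

FIRST sets of the non-terminals at (or reachable through a nullable prefix from) the front of some alternative:
  FIRST(T) = { '+' }

Productions for E:
  E → g: FIRST = { 'g' }
  E → a: FIRST = { 'a' }
  E → / g: FIRST = { '/' }
  E → T: FIRST = { '+' }
T has only one production, so no FIRST/FIRST conflict is possible there.

All alternatives of each non-terminal have pairwise disjoint FIRST sets.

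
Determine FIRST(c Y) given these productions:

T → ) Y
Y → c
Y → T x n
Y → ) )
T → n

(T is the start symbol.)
To compute FIRST(c Y), process the symbols left to right:
Symbol c is a terminal. Add 'c' and stop.
FIRST(c Y) = { 'c' }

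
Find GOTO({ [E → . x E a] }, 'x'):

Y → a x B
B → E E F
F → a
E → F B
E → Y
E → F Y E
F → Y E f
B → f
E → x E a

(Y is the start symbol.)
{ [E → . F B], [E → . F Y E], [E → . Y], [E → . x E a], [E → x . E a], [F → . Y E f], [F → . a], [Y → . a x B] }

GOTO(I, 'x') = CLOSURE({ [A → αX.β] : [A → α.Xβ] ∈ I, X = 'x' })

Items with dot before 'x', with the dot advanced:
  [E → . x E a] → [E → x . E a]
Closure of the advanced items:
  [E → x . E a] has the dot before E: add [E → . F B], [E → . Y], [E → . F Y E], [E → . x E a]
  [E → . F B] has the dot before F: add [F → . a], [F → . Y E f]
  [E → . Y] has the dot before Y: add [Y → . a x B]

GOTO = { [E → . F B], [E → . F Y E], [E → . Y], [E → . x E a], [E → x . E a], [F → . Y E f], [F → . a], [Y → . a x B] }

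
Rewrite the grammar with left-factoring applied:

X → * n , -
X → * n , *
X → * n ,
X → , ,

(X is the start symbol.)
X → * n , X'
X' → -
X' → *
X' → ε
X → , ,

Left-factoring transforms A → αβ₁ | αβ₂ into A → αA' and A' → β₁ | β₂
(α is the longest common prefix among the alternatives). Repeat until
no nonterminal has two alternatives with a common prefix.

Round 1: X has alternatives sharing prefix '* n ,'. Introduce X': X → * n , X'
  Add: X' → -
  Add: X' → *
  Add: X' → ε

No remaining common prefixes — done.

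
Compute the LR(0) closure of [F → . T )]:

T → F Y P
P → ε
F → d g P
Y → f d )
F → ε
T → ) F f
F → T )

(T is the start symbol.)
Start with: [F → . T )]
  [F → . T )] has the dot before T: add [T → . F Y P], [T → . ) F f]
  [T → . F Y P] has the dot before F: add [F → . d g P], [F → .]
No further items can be added.

CLOSURE = { [F → . T )], [F → . d g P], [F → .], [T → . ) F f], [T → . F Y P] }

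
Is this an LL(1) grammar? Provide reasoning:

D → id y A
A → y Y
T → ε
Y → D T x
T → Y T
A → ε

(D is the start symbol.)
A grammar is LL(1) if for each non-terminal N with multiple productions, the predict sets of those productions are pairwise disjoint, where PREDICT(N → α) = (FIRST(α) \ {ε}) ∪ (FOLLOW(N) if α ⇒* ε).

Relevant sets:
  FIRST(Y) = { 'id' }
  FOLLOW(A) = { $, 'id', 'x' }
  FOLLOW(T) = { 'x' }

For A:
  PREDICT(A → y Y) = { 'y' }
  PREDICT(A → ε) = { $, 'id', 'x' }
For T:
  PREDICT(T → ε) = { 'x' }
  PREDICT(T → Y T) = { 'id' }
D, Y have a single production, so nothing to check there.

All predict sets are disjoint. The grammar IS LL(1).

Answer: Yes, the grammar is LL(1).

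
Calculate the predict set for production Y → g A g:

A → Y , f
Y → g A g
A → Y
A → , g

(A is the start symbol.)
{ 'g' }

PREDICT(Y → g A g) = (FIRST(RHS) \ {ε}) ∪ (FOLLOW(Y) if ε ∈ FIRST(RHS), i.e. RHS ⇒* ε)
FIRST(g A g) = { 'g' }
ε ∉ FIRST(g A g), so FOLLOW(Y) is not added.
PREDICT(Y → g A g) = { 'g' }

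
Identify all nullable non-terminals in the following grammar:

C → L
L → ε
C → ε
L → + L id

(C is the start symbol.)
{ 'C', 'L' }

A non-terminal is nullable if it can derive ε (the empty string): either it has an ε-production, or it has a production whose right-hand side consists entirely of nullable non-terminals.

ε-productions: L → ε, C → ε
So L, C are immediately nullable.
Every non-terminal is now nullable.
Nullable = { 'C', 'L' }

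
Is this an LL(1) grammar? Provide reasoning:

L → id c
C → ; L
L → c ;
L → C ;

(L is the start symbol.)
A grammar is LL(1) if for each non-terminal N with multiple productions, the predict sets of those productions are pairwise disjoint, where PREDICT(N → α) = (FIRST(α) \ {ε}) ∪ (FOLLOW(N) if α ⇒* ε).

Relevant sets:
  FIRST(C) = { ';' }

For L:
  PREDICT(L → id c) = { 'id' }
  PREDICT(L → c ';') = { 'c' }
  PREDICT(L → C ';') = { ';' }
C has a single production, so nothing to check there.

All predict sets are disjoint. The grammar IS LL(1).

Answer: Yes, the grammar is LL(1).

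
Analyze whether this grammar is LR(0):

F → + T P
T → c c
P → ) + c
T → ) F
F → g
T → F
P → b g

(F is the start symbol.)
Yes, the grammar is LR(0)

A grammar is LR(0) if no state in the canonical LR(0) collection has:
  - both a shift item (dot before a terminal) and a complete item (shift-reduce conflict), or
  - two or more complete items (reduce-reduce conflict; the accept item [F' → F .] counts as a complete item here).

Augment with F' → F and build the canonical LR(0) collection (I0 = CLOSURE({[F' → . F]}), then GOTO on every symbol after a dot until no new states appear). It has 16 states:
  I0: { [F → . + T P], [F → . g], [F' → . F] }  — shift
  I1: { [F → + . T P], [F → . + T P], [F → . g], [T → . ) F], [T → . F], [T → . c c] }  — shift
  I2: { [F' → F .] }  — accept
  I3: { [F → g .] }  — reduce
  I4: { [F → . + T P], [F → . g], [T → ) . F] }  — shift
  I5: { [T → F .] }  — reduce
  I6: { [F → + T . P], [P → . ) + c], [P → . b g] }  — shift
  I7: { [T → c . c] }  — shift
  I8: { [T → c c .] }  — reduce
  I9: { [P → ) . + c] }  — shift
  I10: { [F → + T P .] }  — reduce
  I11: { [P → b . g] }  — shift
  I12: { [P → b g .] }  — reduce
  I13: { [P → ) + . c] }  — shift
  I14: { [P → ) + c .] }  — reduce
  I15: { [T → ) F .] }  — reduce

Every state is either a pure shift/goto state or contains exactly one complete item and nothing to shift — no conflicts. The grammar is LR(0).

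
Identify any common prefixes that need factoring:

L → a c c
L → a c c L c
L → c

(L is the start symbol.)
Left-factoring is needed when two productions for the same non-terminal
share a common prefix on the right-hand side.

Productions for L:
  L → a c c
  L → a c c L c
  L → c

Found common prefix 'a c c' in productions for L

Answer: Yes, L has productions with common prefix 'a c c'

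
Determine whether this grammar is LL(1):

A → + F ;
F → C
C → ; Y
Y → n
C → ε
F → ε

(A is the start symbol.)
No. Predict set conflict for F: { ';' }

Relevant sets:
  FIRST(C) = { ';', ε }
  FOLLOW(F) = { ';' }
  FOLLOW(C) = { ';' }

For F:
  PREDICT(F → C) = { ';' }
  PREDICT(F → ε) = { ';' }
For C:
  PREDICT(C → ';' Y) = { ';' }
  PREDICT(C → ε) = { ';' }
A, Y have a single production, so nothing to check there.

Conflict found: Predict set conflict for F: { ';' }
The grammar is NOT LL(1).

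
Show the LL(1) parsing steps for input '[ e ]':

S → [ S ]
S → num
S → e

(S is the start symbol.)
Stack is shown with the top on the left.

Stack    Input    Action
------------------------
S $      [ e ] $  output S → [ S ]
[ S ] $  [ e ] $  match '['
S ] $    e ] $    output S → e
e ] $    e ] $    match 'e'
] $      ] $      match ']'
$        $        accept

The string is accepted.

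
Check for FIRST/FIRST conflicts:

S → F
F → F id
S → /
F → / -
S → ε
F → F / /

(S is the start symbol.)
FIRST sets of the non-terminals at (or reachable through a nullable prefix from) the front of some alternative:
  FIRST(F) = { '/' }

Productions for S:
  S → F: FIRST = { '/' }
  S → /: FIRST = { '/' }
  S → ε: FIRST = { ε }
Productions for F:
  F → F id: FIRST = { '/' }
  F → / -: FIRST = { '/' }
  F → F / /: FIRST = { '/' }

Conflict for S: S → F and S → /
  Overlap: { '/' }
Conflict for F: F → F id and F → / -
  Overlap: { '/' }
Conflict for F: F → F id and F → F / /
  Overlap: { '/' }
Conflict for F: F → / - and F → F / /
  Overlap: { '/' }

Answer: Yes. S → F / S → '/' on { '/' }; F → F id / F → '/' '-' on { '/' }; F → F id / F → F '/' '/' on { '/' }; F → '/' '-' / F → F '/' '/' on { '/' }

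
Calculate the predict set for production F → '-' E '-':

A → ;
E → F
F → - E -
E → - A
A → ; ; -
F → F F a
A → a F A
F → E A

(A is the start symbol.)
PREDICT(F → '-' E '-') = (FIRST(RHS) \ {ε}) ∪ (FOLLOW(F) if ε ∈ FIRST(RHS), i.e. RHS ⇒* ε)
FIRST('-' E '-') = { '-' }
ε ∉ FIRST('-' E '-'), so FOLLOW(F) is not added.
PREDICT(F → '-' E '-') = { '-' }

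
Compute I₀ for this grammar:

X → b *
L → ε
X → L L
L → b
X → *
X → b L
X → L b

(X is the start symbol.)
First, augment the grammar with X' → X
I₀ = CLOSURE({ [X' → . X] }):
  [X' → . X] has the dot before X: add [X → . b *], [X → . L L], [X → . *], [X → . b L], [X → . L b]
  [X → . L L] has the dot before L: add [L → .], [L → . b]
No further items can be added.

I₀ = { [L → . b], [L → .], [X → . *], [X → . L L], [X → . L b], [X → . b *], [X → . b L], [X' → . X] }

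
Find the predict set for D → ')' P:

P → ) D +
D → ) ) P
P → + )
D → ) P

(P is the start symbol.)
{ ')' }

PREDICT(D → ')' P) = (FIRST(RHS) \ {ε}) ∪ (FOLLOW(D) if ε ∈ FIRST(RHS), i.e. RHS ⇒* ε)
FIRST(')' P) = { ')' }
ε ∉ FIRST(')' P), so FOLLOW(D) is not added.
PREDICT(D → ')' P) = { ')' }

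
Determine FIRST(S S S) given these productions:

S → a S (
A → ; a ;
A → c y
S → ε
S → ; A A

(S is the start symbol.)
{ ';', 'a', ε }

FIRST sets of the non-terminals involved (from the grammar, by fixed-point iteration):
  FIRST(S) = { ';', 'a', ε }

To compute FIRST(S S S), process the symbols left to right:
Symbol S is a non-terminal. Add FIRST(S) \ {ε} = { ';', 'a' }
S is nullable (ε ∈ FIRST(S)), continue to the next symbol.
Symbol S is a non-terminal. Add FIRST(S) \ {ε} = { ';', 'a' }
S is nullable (ε ∈ FIRST(S)), continue to the next symbol.
Symbol S is a non-terminal. Add FIRST(S) \ {ε} = { ';', 'a' }
S is nullable (ε ∈ FIRST(S)), continue to the next symbol.
All symbols are nullable, so ε is in the result.
FIRST(S S S) = { ';', 'a', ε }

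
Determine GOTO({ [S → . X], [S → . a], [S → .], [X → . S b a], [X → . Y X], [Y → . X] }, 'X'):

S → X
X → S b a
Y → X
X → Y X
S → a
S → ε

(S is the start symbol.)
GOTO(I, 'X') = CLOSURE({ [A → αX.β] : [A → α.Xβ] ∈ I, X = 'X' })

Items with dot before 'X', with the dot advanced:
  [S → . X] → [S → X .]
  [Y → . X] → [Y → X .]
Closure adds nothing (no advanced item has the dot before a non-terminal).

GOTO = { [S → X .], [Y → X .] }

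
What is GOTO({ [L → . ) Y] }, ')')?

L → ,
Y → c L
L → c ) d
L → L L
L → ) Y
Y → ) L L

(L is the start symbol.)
{ [L → ) . Y], [Y → . ) L L], [Y → . c L] }

GOTO(I, ')') = CLOSURE({ [A → αX.β] : [A → α.Xβ] ∈ I, X = ')' })

Items with dot before ')', with the dot advanced:
  [L → . ) Y] → [L → ) . Y]
Closure of the advanced items:
  [L → ) . Y] has the dot before Y: add [Y → . c L], [Y → . ) L L]

GOTO = { [L → ) . Y], [Y → . ) L L], [Y → . c L] }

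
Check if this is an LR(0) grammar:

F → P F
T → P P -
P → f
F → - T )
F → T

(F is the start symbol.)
No. Shift-reduce conflict between [T → P P - .] and [P → . f]

A grammar is LR(0) if no state in the canonical LR(0) collection has:
  - both a shift item (dot before a terminal) and a complete item (shift-reduce conflict), or
  - two or more complete items (reduce-reduce conflict; the accept item [F' → F .] counts as a complete item here).

Augment with F' → F and build the canonical LR(0) collection (I0 = CLOSURE({[F' → . F]}), then GOTO on every symbol after a dot until no new states appear). It has 14 states:
  I0: { [F → . - T )], [F → . P F], [F → . T], [F' → . F], [P → . f], [T → . P P -] }  — shift
  I1: { [F → - . T )], [P → . f], [T → . P P -] }  — shift
  I2: { [F' → F .] }  — accept
  I3: { [F → . - T )], [F → . P F], [F → . T], [F → P . F], [P → . f], [T → . P P -], [T → P . P -] }  — shift
  I4: { [F → T .] }  — reduce
  I5: { [P → f .] }  — reduce
  I6: { [F → P F .] }  — reduce
  I7: { [F → . - T )], [F → . P F], [F → . T], [F → P . F], [P → . f], [T → . P P -], [T → P . P -], [T → P P . -] }  — shift
  I8: { [F → - . T )], [P → . f], [T → . P P -], [T → P P - .] }  — shift, reduce
  I9: { [P → . f], [T → P . P -] }  — shift
  I10: { [F → - T . )] }  — shift
  I11: { [F → - T ) .] }  — reduce
  I12: { [T → P P . -] }  — shift
  I13: { [T → P P - .] }  — reduce

Conflict in state I8:
  Shift-reduce conflict between [T → P P - .] and [P → . f]
So the grammar is NOT LR(0).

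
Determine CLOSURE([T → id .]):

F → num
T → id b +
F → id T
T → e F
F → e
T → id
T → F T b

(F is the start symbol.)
Start with: [T → id .]
The dot is at the end, so nothing is added.

CLOSURE = { [T → id .] }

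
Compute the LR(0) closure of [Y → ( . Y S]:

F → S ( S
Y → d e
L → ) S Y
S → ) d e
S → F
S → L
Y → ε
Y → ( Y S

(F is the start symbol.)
{ [Y → ( . Y S], [Y → . ( Y S], [Y → . d e], [Y → .] }

To compute CLOSURE, for each item [A → α.Bβ] where B is a non-terminal, add [B → .γ] for all productions B → γ; repeat for the newly added items until nothing changes.

Start with: [Y → ( . Y S]
  [Y → ( . Y S] has the dot before Y: add [Y → . d e], [Y → .], [Y → . ( Y S]
No further items can be added.

CLOSURE = { [Y → ( . Y S], [Y → . ( Y S], [Y → . d e], [Y → .] }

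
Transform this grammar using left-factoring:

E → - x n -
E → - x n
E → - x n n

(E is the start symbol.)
Left-factoring transforms A → αβ₁ | αβ₂ into A → αA' and A' → β₁ | β₂
(α is the longest common prefix among the alternatives). Repeat until
no nonterminal has two alternatives with a common prefix.

Round 1: E has alternatives sharing prefix '- x n'. Introduce E': E → - x n E'
  Add: E' → -
  Add: E' → ε
  Add: E' → n

No remaining common prefixes — done.

Resulting grammar:
E → - x n E'
E' → -
E' → ε
E' → n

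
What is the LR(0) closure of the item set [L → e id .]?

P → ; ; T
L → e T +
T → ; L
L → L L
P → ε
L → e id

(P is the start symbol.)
{ [L → e id .] }

To compute CLOSURE, for each item [A → α.Bβ] where B is a non-terminal, add [B → .γ] for all productions B → γ; repeat for the newly added items until nothing changes.

Start with: [L → e id .]
The dot is at the end, so nothing is added.

CLOSURE = { [L → e id .] }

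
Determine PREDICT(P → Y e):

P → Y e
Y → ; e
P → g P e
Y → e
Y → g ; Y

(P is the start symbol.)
{ ';', 'e', 'g' }

PREDICT(P → Y e) = (FIRST(RHS) \ {ε}) ∪ (FOLLOW(P) if ε ∈ FIRST(RHS), i.e. RHS ⇒* ε)
FIRST(Y) = { ';', 'e', 'g' }
FIRST(Y e) = { ';', 'e', 'g' }
ε ∉ FIRST(Y e), so FOLLOW(P) is not added.
PREDICT(P → Y e) = { ';', 'e', 'g' }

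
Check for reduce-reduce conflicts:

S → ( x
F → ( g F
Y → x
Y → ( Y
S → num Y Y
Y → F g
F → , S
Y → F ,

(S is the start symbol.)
A reduce-reduce conflict occurs when an LR(0) state has two complete items [A → α .] and [B → β .] — both call for a reduction, and with no lookahead the parser cannot choose between them.

Augment with S' → S and build the canonical LR(0) collection (I0 = CLOSURE({[S' → . S]}), then GOTO on every symbol after a dot until no new states appear). It has 18 states:
  I0: { [S → . ( x], [S → . num Y Y], [S' → . S] }  — shift
  I1: { [S → ( . x] }  — shift
  I2: { [S' → S .] }  — accept
  I3: { [F → . ( g F], [F → . , S], [S → num . Y Y], [Y → . ( Y], [Y → . F ,], [Y → . F g], [Y → . x] }  — shift
  I4: { [F → ( . g F], [F → . ( g F], [F → . , S], [Y → ( . Y], [Y → . ( Y], [Y → . F ,], [Y → . F g], [Y → . x] }  — shift
  I5: { [F → , . S], [S → . ( x], [S → . num Y Y] }  — shift
  I6: { [Y → F . ,], [Y → F . g] }  — shift
  I7: { [F → . ( g F], [F → . , S], [S → num Y . Y], [Y → . ( Y], [Y → . F ,], [Y → . F g], [Y → . x] }  — shift
  I8: { [Y → x .] }  — reduce
  I9: { [S → num Y Y .] }  — reduce
  I10: { [Y → F , .] }  — reduce
  I11: { [Y → F g .] }  — reduce
  I12: { [F → , S .] }  — reduce
  I13: { [Y → ( Y .] }  — reduce
  I14: { [F → ( g . F], [F → . ( g F], [F → . , S] }  — shift
  I15: { [F → ( . g F] }  — shift
  I16: { [F → ( g F .] }  — reduce
  I17: { [S → ( x .] }  — reduce

No state contains more than one complete item.

Answer: No reduce-reduce conflicts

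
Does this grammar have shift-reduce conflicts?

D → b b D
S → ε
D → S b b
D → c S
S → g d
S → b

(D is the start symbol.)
A shift-reduce conflict occurs when an LR(0) state has both:
  - a complete (reduce) item [A → α .] (dot at the end), and
  - a shift item [B → β . c γ] (dot before a terminal).

Augment with D' → D and build the canonical LR(0) collection (I0 = CLOSURE({[D' → . D]}), then GOTO on every symbol after a dot until no new states appear). It has 13 states:
  I0: { [D → . S b b], [D → . b b D], [D → . c S], [D' → . D], [S → . b], [S → . g d], [S → .] }  — shift, reduce
  I1: { [D' → D .] }  — accept
  I2: { [D → S . b b] }  — shift
  I3: { [D → b . b D], [S → b .] }  — shift, reduce
  I4: { [D → c . S], [S → . b], [S → . g d], [S → .] }  — shift, reduce
  I5: { [S → g . d] }  — shift
  I6: { [S → g d .] }  — reduce
  I7: { [D → c S .] }  — reduce
  I8: { [S → b .] }  — reduce
  I9: { [D → . S b b], [D → . b b D], [D → . c S], [D → b b . D], [S → . b], [S → . g d], [S → .] }  — shift, reduce
  I10: { [D → b b D .] }  — reduce
  I11: { [D → S b . b] }  — shift
  I12: { [D → S b b .] }  — reduce

I0 contains reduce item [S → .] and shift items [D → . b b D], [D → . c S], [S → . b], [S → . g d] — shift-reduce conflict.
I3 contains reduce item [S → b .] and shift item [D → b . b D] — shift-reduce conflict.
I4 contains reduce item [S → .] and shift items [S → . b], [S → . g d] — shift-reduce conflict.
I9 contains reduce item [S → .] and shift items [D → . b b D], [D → . c S], [S → . b], [S → . g d] — shift-reduce conflict.

Answer: Yes — I0: [S → .] vs [D → . b b D]; I3: [S → b .] vs [D → b . b D]; I4: [S → .] vs [S → . b]; I9: [S → .] vs [D → . b b D]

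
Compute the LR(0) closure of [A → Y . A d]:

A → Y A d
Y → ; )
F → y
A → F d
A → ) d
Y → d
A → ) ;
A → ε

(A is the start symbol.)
{ [A → . ) ;], [A → . ) d], [A → . F d], [A → . Y A d], [A → .], [A → Y . A d], [F → . y], [Y → . ; )], [Y → . d] }

To compute CLOSURE, for each item [A → α.Bβ] where B is a non-terminal, add [B → .γ] for all productions B → γ; repeat for the newly added items until nothing changes.

Start with: [A → Y . A d]
  [A → Y . A d] has the dot before A: add [A → . Y A d], [A → . F d], [A → . ) d], [A → . ) ;], [A → .]
  [A → . Y A d] has the dot before Y: add [Y → . ; )], [Y → . d]
  [A → . F d] has the dot before F: add [F → . y]
No further items can be added.

CLOSURE = { [A → . ) ;], [A → . ) d], [A → . F d], [A → . Y A d], [A → .], [A → Y . A d], [F → . y], [Y → . ; )], [Y → . d] }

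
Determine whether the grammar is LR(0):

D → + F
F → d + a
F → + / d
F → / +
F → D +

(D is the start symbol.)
Yes, the grammar is LR(0)

A grammar is LR(0) if no state in the canonical LR(0) collection has:
  - both a shift item (dot before a terminal) and a complete item (shift-reduce conflict), or
  - two or more complete items (reduce-reduce conflict; the accept item [D' → D .] counts as a complete item here).

Augment with D' → D and build the canonical LR(0) collection (I0 = CLOSURE({[D' → . D]}), then GOTO on every symbol after a dot until no new states appear). It has 14 states:
  I0: { [D → . + F], [D' → . D] }  — shift
  I1: { [D → + . F], [D → . + F], [F → . + / d], [F → . / +], [F → . D +], [F → . d + a] }  — shift
  I2: { [D' → D .] }  — accept
  I3: { [D → + . F], [D → . + F], [F → + . / d], [F → . + / d], [F → . / +], [F → . D +], [F → . d + a] }  — shift
  I4: { [F → / . +] }  — shift
  I5: { [F → D . +] }  — shift
  I6: { [D → + F .] }  — reduce
  I7: { [F → d . + a] }  — shift
  I8: { [F → d + . a] }  — shift
  I9: { [F → d + a .] }  — reduce
  I10: { [F → D + .] }  — reduce
  I11: { [F → / + .] }  — reduce
  I12: { [F → + / . d], [F → / . +] }  — shift
  I13: { [F → + / d .] }  — reduce

Every state is either a pure shift/goto state or contains exactly one complete item and nothing to shift — no conflicts. The grammar is LR(0).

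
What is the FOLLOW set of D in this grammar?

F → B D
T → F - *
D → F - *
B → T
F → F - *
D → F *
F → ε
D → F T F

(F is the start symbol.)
{ $, '*', '-' }

To compute FOLLOW(D), find every occurrence of D on a right-hand side N → α D β: add FIRST(β) \ {ε}, and if β is empty or nullable also add FOLLOW(N). Iterate to a fixed point.

In F → B D: D is at the end, add FOLLOW(F)

The FOLLOW sets referred to above (computed the same way, to a fixed point):
  FOLLOW(F) = { $, '*', '-' }

Taking the union: FOLLOW(D) = { $, '*', '-' }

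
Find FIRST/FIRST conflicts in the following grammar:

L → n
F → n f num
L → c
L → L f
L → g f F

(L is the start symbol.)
Yes. L → n / L → L f on { 'n' }; L → c / L → L f on { 'c' }; L → L f / L → g f F on { 'g' }

A FIRST/FIRST conflict occurs when two productions N → α and N → β for the same non-terminal have FIRST(α) ∩ FIRST(β) ≠ ∅ (with ε ∈ FIRST of a nullable right-hand side, so two nullable alternatives also conflict).

FIRST sets of the non-terminals at (or reachable through a nullable prefix from) the front of some alternative:
  FIRST(L) = { 'c', 'g', 'n' }

Productions for L:
  L → n: FIRST = { 'n' }
  L → c: FIRST = { 'c' }
  L → L f: FIRST = { 'c', 'g', 'n' }
  L → g f F: FIRST = { 'g' }
F has only one production, so no FIRST/FIRST conflict is possible there.

Conflict for L: L → n and L → L f
  Overlap: { 'n' }
Conflict for L: L → c and L → L f
  Overlap: { 'c' }
Conflict for L: L → L f and L → g f F
  Overlap: { 'g' }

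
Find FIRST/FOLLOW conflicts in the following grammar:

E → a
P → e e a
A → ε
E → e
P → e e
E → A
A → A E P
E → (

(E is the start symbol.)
A FIRST/FOLLOW conflict occurs when a non-terminal N has a nullable alternative N → β (β ⇒* ε) and another alternative N → α with FIRST(α) ∩ FOLLOW(N) ≠ ∅: on such a lookahead the parser cannot decide between expanding α and letting N vanish via β.

Nullable non-terminals: A, E.
FIRST sets used below: FIRST(A) = { '(', 'a', 'e', ε }, FIRST(E) = { '(', 'a', 'e', ε }, FIRST(P) = { 'e' }

A: nullable alternative(s) A → ε; FOLLOW(A) = { $, '(', 'a', 'e' }
  A → ε: FIRST \ {ε} = { } — this is the only nullable alternative, skip
  A → A E P: FIRST \ {ε} = { '(', 'a', 'e' } — overlaps FOLLOW(A) on { '(', 'a', 'e' }: CONFLICT

E: nullable alternative(s) E → A; FOLLOW(E) = { $, 'e' }
  E → a: FIRST \ {ε} = { 'a' } — disjoint from FOLLOW(E)
  E → e: FIRST \ {ε} = { 'e' } — overlaps FOLLOW(E) on { 'e' }: CONFLICT
  E → A: FIRST \ {ε} = { '(', 'a', 'e' } — this is the only nullable alternative, skip
  E → (: FIRST \ {ε} = { '(' } — disjoint from FOLLOW(E)

P has no nullable alternative, so no FIRST/FOLLOW check is needed there.

So the grammar has 2 FIRST/FOLLOW conflicts (marked CONFLICT above).

Answer: Yes. E → e with FOLLOW(E) on { 'e' }; A → A E P with FOLLOW(A) on { '(', 'a', 'e' }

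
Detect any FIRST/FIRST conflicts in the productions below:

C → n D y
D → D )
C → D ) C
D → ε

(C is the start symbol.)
No FIRST/FIRST conflicts.

FIRST sets of the non-terminals at (or reachable through a nullable prefix from) the front of some alternative:
  FIRST(D) = { ')', ε }

Productions for C:
  C → n D y: FIRST = { 'n' }
  C → D ) C: FIRST = { ')' }
Productions for D:
  D → D ): FIRST = { ')' }
  D → ε: FIRST = { ε }

All alternatives of each non-terminal have pairwise disjoint FIRST sets.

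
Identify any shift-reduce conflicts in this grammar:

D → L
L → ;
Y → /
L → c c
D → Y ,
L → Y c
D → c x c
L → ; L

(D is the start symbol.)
Yes — I2: [L → ; .] vs [L → . ;]

A shift-reduce conflict occurs when an LR(0) state has both:
  - a complete (reduce) item [A → α .] (dot at the end), and
  - a shift item [B → β . c γ] (dot before a terminal).

Augment with D' → D and build the canonical LR(0) collection (I0 = CLOSURE({[D' → . D]}), then GOTO on every symbol after a dot until no new states appear). It has 15 states:
  I0: { [D → . L], [D → . Y ,], [D → . c x c], [D' → . D], [L → . ; L], [L → . ;], [L → . Y c], [L → . c c], [Y → . /] }  — shift
  I1: { [Y → / .] }  — reduce
  I2: { [L → . ; L], [L → . ;], [L → . Y c], [L → . c c], [L → ; . L], [L → ; .], [Y → . /] }  — shift, reduce
  I3: { [D' → D .] }  — accept
  I4: { [D → L .] }  — reduce
  I5: { [D → Y . ,], [L → Y . c] }  — shift
  I6: { [D → c . x c], [L → c . c] }  — shift
  I7: { [L → c c .] }  — reduce
  I8: { [D → c x . c] }  — shift
  I9: { [D → c x c .] }  — reduce
  I10: { [D → Y , .] }  — reduce
  I11: { [L → Y c .] }  — reduce
  I12: { [L → ; L .] }  — reduce
  I13: { [L → Y . c] }  — shift
  I14: { [L → c . c] }  — shift

I2 contains reduce item [L → ; .] and shift items [L → . ;], [L → . ; L], [L → . c c], [Y → . /] — shift-reduce conflict.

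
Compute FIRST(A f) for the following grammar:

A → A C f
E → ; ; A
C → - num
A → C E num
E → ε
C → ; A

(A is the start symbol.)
{ '-', ';' }

FIRST sets of the non-terminals involved (from the grammar, by fixed-point iteration):
  FIRST(A) = { '-', ';' }

To compute FIRST(A f), process the symbols left to right:
Symbol A is a non-terminal. Add FIRST(A) \ {ε} = { '-', ';' }
A is not nullable (ε ∉ FIRST(A)), so stop here.
FIRST(A f) = { '-', ';' }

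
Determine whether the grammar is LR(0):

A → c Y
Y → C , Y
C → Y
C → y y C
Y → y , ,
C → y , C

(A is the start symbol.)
A grammar is LR(0) if no state in the canonical LR(0) collection has:
  - both a shift item (dot before a terminal) and a complete item (shift-reduce conflict), or
  - two or more complete items (reduce-reduce conflict; the accept item [A' → A .] counts as a complete item here).

Augment with A' → A and build the canonical LR(0) collection (I0 = CLOSURE({[A' → . A]}), then GOTO on every symbol after a dot until no new states appear). It has 14 states:
  I0: { [A → . c Y], [A' → . A] }  — shift
  I1: { [A' → A .] }  — accept
  I2: { [A → c . Y], [C → . Y], [C → . y , C], [C → . y y C], [Y → . C , Y], [Y → . y , ,] }  — shift
  I3: { [Y → C . , Y] }  — shift
  I4: { [A → c Y .], [C → Y .] }  — 2 reduces
  I5: { [C → y . , C], [C → y . y C], [Y → y . , ,] }  — shift
  I6: { [C → . Y], [C → . y , C], [C → . y y C], [C → y , . C], [Y → . C , Y], [Y → . y , ,], [Y → y , . ,] }  — shift
  I7: { [C → . Y], [C → . y , C], [C → . y y C], [C → y y . C], [Y → . C , Y], [Y → . y , ,] }  — shift
  I8: { [C → y y C .], [Y → C . , Y] }  — shift, reduce
  I9: { [C → Y .] }  — reduce
  I10: { [C → . Y], [C → . y , C], [C → . y y C], [Y → . C , Y], [Y → . y , ,], [Y → C , . Y] }  — shift
  I11: { [C → Y .], [Y → C , Y .] }  — 2 reduces
  I12: { [Y → y , , .] }  — reduce
  I13: { [C → y , C .], [Y → C . , Y] }  — shift, reduce

Conflict in state I4:
  Reduce-reduce conflict: [A → c Y .] and [C → Y .]
So the grammar is NOT LR(0).

Answer: No. Reduce-reduce conflict: [A → c Y .] and [C → Y .]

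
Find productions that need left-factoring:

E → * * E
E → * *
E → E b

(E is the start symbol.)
Left-factoring is needed when two productions for the same non-terminal
share a common prefix on the right-hand side.

Productions for E:
  E → * * E
  E → * *
  E → E b

Found common prefix '* *' in productions for E

Answer: Yes, E has productions with common prefix '* *'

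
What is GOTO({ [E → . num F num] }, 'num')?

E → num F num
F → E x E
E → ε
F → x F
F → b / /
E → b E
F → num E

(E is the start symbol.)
{ [E → . b E], [E → . num F num], [E → .], [E → num . F num], [F → . E x E], [F → . b / /], [F → . num E], [F → . x F] }

GOTO(I, 'num') = CLOSURE({ [A → αX.β] : [A → α.Xβ] ∈ I, X = 'num' })

Items with dot before 'num', with the dot advanced:
  [E → . num F num] → [E → num . F num]
Closure of the advanced items:
  [E → num . F num] has the dot before F: add [F → . E x E], [F → . x F], [F → . b / /], [F → . num E]
  [F → . E x E] has the dot before E: add [E → . num F num], [E → .], [E → . b E]

GOTO = { [E → . b E], [E → . num F num], [E → .], [E → num . F num], [F → . E x E], [F → . b / /], [F → . num E], [F → . x F] }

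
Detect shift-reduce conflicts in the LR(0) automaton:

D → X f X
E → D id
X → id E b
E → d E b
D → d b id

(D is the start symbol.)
No shift-reduce conflicts

A shift-reduce conflict occurs when an LR(0) state has both:
  - a complete (reduce) item [A → α .] (dot at the end), and
  - a shift item [B → β . c γ] (dot before a terminal).

Augment with D' → D and build the canonical LR(0) collection (I0 = CLOSURE({[D' → . D]}), then GOTO on every symbol after a dot until no new states appear). It has 16 states:
  I0: { [D → . X f X], [D → . d b id], [D' → . D], [X → . id E b] }  — shift
  I1: { [D' → D .] }  — accept
  I2: { [D → X . f X] }  — shift
  I3: { [D → d . b id] }  — shift
  I4: { [D → . X f X], [D → . d b id], [E → . D id], [E → . d E b], [X → . id E b], [X → id . E b] }  — shift
  I5: { [E → D . id] }  — shift
  I6: { [X → id E . b] }  — shift
  I7: { [D → . X f X], [D → . d b id], [D → d . b id], [E → . D id], [E → . d E b], [E → d . E b], [X → . id E b] }  — shift
  I8: { [E → d E . b] }  — shift
  I9: { [D → d b . id] }  — shift
  I10: { [D → d b id .] }  — reduce
  I11: { [E → d E b .] }  — reduce
  I12: { [X → id E b .] }  — reduce
  I13: { [E → D id .] }  — reduce
  I14: { [D → X f . X], [X → . id E b] }  — shift
  I15: { [D → X f X .] }  — reduce

No state contains both a complete item and a shift item.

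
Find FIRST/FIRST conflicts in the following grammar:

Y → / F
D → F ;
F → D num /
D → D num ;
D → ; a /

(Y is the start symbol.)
Yes. D → F ';' / D → D num ';' on { ';' }; D → F ';' / D → ';' a '/' on { ';' }; D → D num ';' / D → ';' a '/' on { ';' }

FIRST sets of the non-terminals at (or reachable through a nullable prefix from) the front of some alternative:
  FIRST(F) = { ';' }
  FIRST(D) = { ';' }

Productions for D:
  D → F ;: FIRST = { ';' }
  D → D num ;: FIRST = { ';' }
  D → ; a /: FIRST = { ';' }
Y, F have only one production, so no FIRST/FIRST conflict is possible there.

Conflict for D: D → F ; and D → D num ;
  Overlap: { ';' }
Conflict for D: D → F ; and D → ; a /
  Overlap: { ';' }
Conflict for D: D → D num ; and D → ; a /
  Overlap: { ';' }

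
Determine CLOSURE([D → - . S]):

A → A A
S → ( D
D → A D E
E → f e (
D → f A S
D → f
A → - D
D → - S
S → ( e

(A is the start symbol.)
Start with: [D → - . S]
  [D → - . S] has the dot before S: add [S → . ( D], [S → . ( e]
No further items can be added.

CLOSURE = { [D → - . S], [S → . ( D], [S → . ( e] }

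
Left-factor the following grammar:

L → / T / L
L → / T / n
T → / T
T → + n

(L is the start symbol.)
L → / T / L'
L' → L
L' → n
T → / T
T → + n

Left-factoring transforms A → αβ₁ | αβ₂ into A → αA' and A' → β₁ | β₂
(α is the longest common prefix among the alternatives). Repeat until
no nonterminal has two alternatives with a common prefix.

Round 1: L has alternatives sharing prefix '/ T /'. Introduce L': L → / T / L'
  Add: L' → L
  Add: L' → n

No remaining common prefixes — done.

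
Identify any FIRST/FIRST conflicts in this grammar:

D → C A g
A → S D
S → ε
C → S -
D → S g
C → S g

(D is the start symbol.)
Yes. D → C A g / D → S g on { 'g' }

A FIRST/FIRST conflict occurs when two productions N → α and N → β for the same non-terminal have FIRST(α) ∩ FIRST(β) ≠ ∅ (with ε ∈ FIRST of a nullable right-hand side, so two nullable alternatives also conflict).

FIRST sets of the non-terminals at (or reachable through a nullable prefix from) the front of some alternative:
  FIRST(C) = { '-', 'g' }
  FIRST(S) = { ε }

Productions for D:
  D → C A g: FIRST = { '-', 'g' }
  D → S g: FIRST = { 'g' }
Productions for C:
  C → S -: FIRST = { '-' }
  C → S g: FIRST = { 'g' }
A, S have only one production, so no FIRST/FIRST conflict is possible there.

Conflict for D: D → C A g and D → S g
  Overlap: { 'g' }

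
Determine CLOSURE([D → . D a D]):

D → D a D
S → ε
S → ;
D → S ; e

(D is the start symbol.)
Start with: [D → . D a D]
  [D → . D a D] has the dot before D: add [D → . S ; e]
  [D → . S ; e] has the dot before S: add [S → .], [S → . ;]
No further items can be added.

CLOSURE = { [D → . D a D], [D → . S ; e], [S → . ;], [S → .] }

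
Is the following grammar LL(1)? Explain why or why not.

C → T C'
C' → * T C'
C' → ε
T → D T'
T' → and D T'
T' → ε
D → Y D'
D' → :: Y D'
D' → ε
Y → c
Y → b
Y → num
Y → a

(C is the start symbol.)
Relevant sets:
  FOLLOW(C') = { $ }
  FOLLOW(T') = { $, '*' }
  FOLLOW(D') = { $, '*', 'and' }

For C':
  PREDICT(C' → '*' T C') = { '*' }
  PREDICT(C' → ε) = { $ }
For T':
  PREDICT(T' → and D T') = { 'and' }
  PREDICT(T' → ε) = { $, '*' }
For D':
  PREDICT(D' → :: Y D') = { '::' }
  PREDICT(D' → ε) = { $, '*', 'and' }
For Y:
  PREDICT(Y → c) = { 'c' }
  PREDICT(Y → b) = { 'b' }
  PREDICT(Y → num) = { 'num' }
  PREDICT(Y → a) = { 'a' }
C, T, D have a single production, so nothing to check there.

All predict sets are disjoint. The grammar IS LL(1).

Answer: Yes, the grammar is LL(1).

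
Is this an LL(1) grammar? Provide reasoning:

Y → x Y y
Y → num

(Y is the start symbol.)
Yes, the grammar is LL(1).

A grammar is LL(1) if for each non-terminal N with multiple productions, the predict sets of those productions are pairwise disjoint, where PREDICT(N → α) = (FIRST(α) \ {ε}) ∪ (FOLLOW(N) if α ⇒* ε).

For Y:
  PREDICT(Y → x Y y) = { 'x' }
  PREDICT(Y → num) = { 'num' }

All predict sets are disjoint. The grammar IS LL(1).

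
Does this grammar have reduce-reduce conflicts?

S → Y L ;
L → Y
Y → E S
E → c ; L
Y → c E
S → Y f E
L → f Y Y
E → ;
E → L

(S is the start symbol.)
Yes — I9: [L → Y .] vs [L → f Y Y .]; I14: [E → L .] vs [E → c ; L .]

A reduce-reduce conflict occurs when an LR(0) state has two complete items [A → α .] and [B → β .] — both call for a reduction, and with no lookahead the parser cannot choose between them.

Augment with S' → S and build the canonical LR(0) collection (I0 = CLOSURE({[S' → . S]}), then GOTO on every symbol after a dot until no new states appear). It has 19 states:
  I0: { [E → . ;], [E → . L], [E → . c ; L], [L → . Y], [L → . f Y Y], [S → . Y L ;], [S → . Y f E], [S' → . S], [Y → . E S], [Y → . c E] }  — shift
  I1: { [E → ; .] }  — reduce
  I2: { [E → . ;], [E → . L], [E → . c ; L], [L → . Y], [L → . f Y Y], [S → . Y L ;], [S → . Y f E], [Y → . E S], [Y → . c E], [Y → E . S] }  — shift
  I3: { [E → L .] }  — reduce
  I4: { [S' → S .] }  — accept
  I5: { [E → . ;], [E → . L], [E → . c ; L], [L → . Y], [L → . f Y Y], [L → Y .], [S → Y . L ;], [S → Y . f E], [Y → . E S], [Y → . c E] }  — shift, reduce
  I6: { [E → . ;], [E → . L], [E → . c ; L], [E → c . ; L], [L → . Y], [L → . f Y Y], [Y → . E S], [Y → . c E], [Y → c . E] }  — shift
  I7: { [E → . ;], [E → . L], [E → . c ; L], [L → . Y], [L → . f Y Y], [L → f . Y Y], [Y → . E S], [Y → . c E] }  — shift
  I8: { [E → . ;], [E → . L], [E → . c ; L], [L → . Y], [L → . f Y Y], [L → Y .], [L → f Y . Y], [Y → . E S], [Y → . c E] }  — shift, reduce
  I9: { [L → Y .], [L → f Y Y .] }  — 2 reduces
  I10: { [E → . ;], [E → . L], [E → . c ; L], [E → ; .], [E → c ; . L], [L → . Y], [L → . f Y Y], [Y → . E S], [Y → . c E] }  — shift, reduce
  I11: { [E → . ;], [E → . L], [E → . c ; L], [L → . Y], [L → . f Y Y], [S → . Y L ;], [S → . Y f E], [Y → . E S], [Y → . c E], [Y → E . S], [Y → c E .] }  — shift, reduce
  I12: { [L → Y .] }  — reduce
  I13: { [Y → E S .] }  — reduce
  I14: { [E → L .], [E → c ; L .] }  — 2 reduces
  I15: { [E → L .], [S → Y L . ;] }  — shift, reduce
  I16: { [E → . ;], [E → . L], [E → . c ; L], [L → . Y], [L → . f Y Y], [L → f . Y Y], [S → Y f . E], [Y → . E S], [Y → . c E] }  — shift
  I17: { [E → . ;], [E → . L], [E → . c ; L], [L → . Y], [L → . f Y Y], [S → . Y L ;], [S → . Y f E], [S → Y f E .], [Y → . E S], [Y → . c E], [Y → E . S] }  — shift, reduce
  I18: { [S → Y L ; .] }  — reduce

I9 contains complete items [L → Y .], [L → f Y Y .] — reduce-reduce conflict.
I14 contains complete items [E → L .], [E → c ; L .] — reduce-reduce conflict.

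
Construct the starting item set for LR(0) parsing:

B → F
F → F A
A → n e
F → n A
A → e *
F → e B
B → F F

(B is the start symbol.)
First, augment the grammar with B' → B
I₀ = CLOSURE({ [B' → . B] }):
  [B' → . B] has the dot before B: add [B → . F], [B → . F F]
  [B → . F] has the dot before F: add [F → . F A], [F → . n A], [F → . e B]
No further items can be added.

I₀ = { [B → . F F], [B → . F], [B' → . B], [F → . F A], [F → . e B], [F → . n A] }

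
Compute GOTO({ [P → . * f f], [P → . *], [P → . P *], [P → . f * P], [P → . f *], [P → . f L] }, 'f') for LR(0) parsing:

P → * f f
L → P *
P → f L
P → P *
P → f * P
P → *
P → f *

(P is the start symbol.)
GOTO(I, 'f') = CLOSURE({ [A → αX.β] : [A → α.Xβ] ∈ I, X = 'f' })

Items with dot before 'f', with the dot advanced:
  [P → . f *] → [P → f . *]
  [P → . f * P] → [P → f . * P]
  [P → . f L] → [P → f . L]
Closure of the advanced items:
  [P → f . L] has the dot before L: add [L → . P *]
  [L → . P *] has the dot before P: add [P → . * f f], [P → . f L], [P → . P *], [P → . f * P], [P → . *], [P → . f *]

GOTO = { [L → . P *], [P → . * f f], [P → . *], [P → . P *], [P → . f * P], [P → . f *], [P → . f L], [P → f . * P], [P → f . *], [P → f . L] }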